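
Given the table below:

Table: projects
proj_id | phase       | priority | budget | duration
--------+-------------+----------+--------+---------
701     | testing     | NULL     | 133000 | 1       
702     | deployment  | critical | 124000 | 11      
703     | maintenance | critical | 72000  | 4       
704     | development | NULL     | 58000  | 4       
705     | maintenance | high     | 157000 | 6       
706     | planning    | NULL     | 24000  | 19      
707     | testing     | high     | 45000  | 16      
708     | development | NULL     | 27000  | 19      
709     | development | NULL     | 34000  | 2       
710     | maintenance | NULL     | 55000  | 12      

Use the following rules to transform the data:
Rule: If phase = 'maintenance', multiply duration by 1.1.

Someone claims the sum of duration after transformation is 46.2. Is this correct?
No, the correct result is 96.2.

Step 1: Calculate the correct sum after transformation
Step 2: Apply multiplier 1.1 to records where phase = 'maintenance'
Step 3: Correct result = 96.2
Step 4: Claimed result = 46.2
Step 5: 96.2 ≠ 46.2
Conclusion: The claimed result is incorrect. The correct answer is 96.2.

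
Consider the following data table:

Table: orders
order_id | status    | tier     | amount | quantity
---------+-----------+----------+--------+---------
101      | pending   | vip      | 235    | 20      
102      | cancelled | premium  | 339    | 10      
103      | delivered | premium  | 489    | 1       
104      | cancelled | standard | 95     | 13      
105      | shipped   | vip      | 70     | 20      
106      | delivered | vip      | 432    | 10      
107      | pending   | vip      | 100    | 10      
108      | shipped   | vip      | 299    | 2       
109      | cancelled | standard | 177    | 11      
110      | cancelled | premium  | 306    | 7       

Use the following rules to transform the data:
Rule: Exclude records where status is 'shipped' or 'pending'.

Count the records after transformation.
6

Step 1: Count records to exclude
  - 2 (shipped) + 2 (pending) = 4 records
Step 2: Total records: 10
Step 3: Remaining = 10 - 4 = 6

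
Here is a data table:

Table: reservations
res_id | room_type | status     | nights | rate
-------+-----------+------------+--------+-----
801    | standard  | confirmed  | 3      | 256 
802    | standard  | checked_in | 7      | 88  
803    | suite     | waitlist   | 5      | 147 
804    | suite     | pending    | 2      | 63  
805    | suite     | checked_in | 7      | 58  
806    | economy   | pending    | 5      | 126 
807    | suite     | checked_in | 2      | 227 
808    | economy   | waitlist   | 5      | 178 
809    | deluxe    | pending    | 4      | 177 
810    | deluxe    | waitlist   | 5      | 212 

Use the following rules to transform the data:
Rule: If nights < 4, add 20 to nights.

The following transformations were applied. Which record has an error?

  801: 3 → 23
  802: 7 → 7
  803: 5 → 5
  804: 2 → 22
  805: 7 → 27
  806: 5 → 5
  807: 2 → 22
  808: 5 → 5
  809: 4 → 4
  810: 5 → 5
Record 805 has an error. The correct transformed value should be 7, not 27.

Step 1: Check each record against the rule
Step 2: Record 805 has nights = 7
Step 3: Since 7 >= 4, the bonus should not have been applied
Step 4: Correct value = 7, but claimed value = 27
Conclusion: Record 805 has the error.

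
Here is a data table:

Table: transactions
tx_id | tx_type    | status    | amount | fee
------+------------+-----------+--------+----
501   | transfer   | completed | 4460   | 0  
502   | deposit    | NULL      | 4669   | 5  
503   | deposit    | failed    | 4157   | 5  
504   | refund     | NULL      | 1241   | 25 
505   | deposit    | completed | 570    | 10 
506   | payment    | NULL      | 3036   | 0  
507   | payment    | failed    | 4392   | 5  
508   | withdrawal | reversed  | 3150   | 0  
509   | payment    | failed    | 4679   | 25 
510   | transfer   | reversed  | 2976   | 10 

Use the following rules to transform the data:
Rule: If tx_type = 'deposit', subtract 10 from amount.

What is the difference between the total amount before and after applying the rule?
30

Step 1: Original sum of amount = 33330
Step 2: 3 records have tx_type = 'deposit'
Step 3: Each affected record changes by -10
Step 4: Total change = 3 × -10 = -30
Step 5: New sum = 33330 + -30 = 33300
Step 6: Difference = |33300 - 33330| = 30
        (Sum decreased by 30)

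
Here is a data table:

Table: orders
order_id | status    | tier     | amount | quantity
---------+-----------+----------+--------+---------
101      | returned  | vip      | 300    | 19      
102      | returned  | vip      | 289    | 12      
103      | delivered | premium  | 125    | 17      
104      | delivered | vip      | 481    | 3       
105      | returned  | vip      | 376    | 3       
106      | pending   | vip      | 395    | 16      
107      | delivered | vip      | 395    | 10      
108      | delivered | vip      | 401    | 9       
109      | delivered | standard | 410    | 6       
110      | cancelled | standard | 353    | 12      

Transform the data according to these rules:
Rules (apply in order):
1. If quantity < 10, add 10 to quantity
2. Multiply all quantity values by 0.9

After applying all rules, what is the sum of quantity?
132.3

Step 1: Apply Rule 1 - Add 10 to records with quantity < 10
  - 4 records affected: 21 + (4 × 10) = 61
  - Unaffected records: 86
  - Sum after Rule 1: 147
Step 2: Apply Rule 2 - Multiply all by 0.9
  - 147 × 0.9 = 132.3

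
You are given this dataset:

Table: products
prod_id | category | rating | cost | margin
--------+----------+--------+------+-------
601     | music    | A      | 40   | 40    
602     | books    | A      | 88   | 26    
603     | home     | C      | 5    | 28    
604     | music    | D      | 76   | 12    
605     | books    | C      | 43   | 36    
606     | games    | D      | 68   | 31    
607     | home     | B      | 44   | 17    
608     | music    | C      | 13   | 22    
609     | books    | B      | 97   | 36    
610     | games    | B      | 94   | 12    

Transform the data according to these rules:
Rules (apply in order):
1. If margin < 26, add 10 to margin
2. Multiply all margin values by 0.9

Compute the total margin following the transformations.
270.0

Step 1: Apply Rule 1 - Add 10 to records with margin < 26
  - 4 records affected: 63 + (4 × 10) = 103
  - Unaffected records: 197
  - Sum after Rule 1: 300
Step 2: Apply Rule 2 - Multiply all by 0.9
  - 300 × 0.9 = 270.0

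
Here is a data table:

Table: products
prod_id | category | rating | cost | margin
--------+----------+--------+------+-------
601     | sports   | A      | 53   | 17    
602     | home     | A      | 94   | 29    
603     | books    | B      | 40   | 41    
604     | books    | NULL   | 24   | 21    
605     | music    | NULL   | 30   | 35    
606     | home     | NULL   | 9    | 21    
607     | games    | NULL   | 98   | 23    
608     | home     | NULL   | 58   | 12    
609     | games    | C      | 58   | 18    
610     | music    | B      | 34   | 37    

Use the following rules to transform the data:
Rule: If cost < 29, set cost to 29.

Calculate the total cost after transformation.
523

Step 1: 2 records have cost < 29
Step 2: These records originally summed to 33
Step 3: After setting to minimum: 2 × 29 = 58
Step 4: Unaffected records sum: 465
Step 5: Final sum = 58 + 465 = 523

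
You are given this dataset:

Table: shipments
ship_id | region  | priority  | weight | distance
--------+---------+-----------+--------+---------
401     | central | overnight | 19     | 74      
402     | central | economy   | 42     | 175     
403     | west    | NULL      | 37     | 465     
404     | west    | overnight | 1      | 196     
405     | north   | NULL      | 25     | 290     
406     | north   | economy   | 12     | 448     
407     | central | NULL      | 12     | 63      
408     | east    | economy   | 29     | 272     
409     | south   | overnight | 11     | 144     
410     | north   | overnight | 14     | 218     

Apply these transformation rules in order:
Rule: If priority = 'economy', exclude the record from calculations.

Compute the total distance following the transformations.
1450

Step 1: Identify records where priority = 'economy'
Step 2: The excluded records sum to 895
Step 3: Original total distance = 2345
Step 4: Remaining total = 2345 - 895 = 1450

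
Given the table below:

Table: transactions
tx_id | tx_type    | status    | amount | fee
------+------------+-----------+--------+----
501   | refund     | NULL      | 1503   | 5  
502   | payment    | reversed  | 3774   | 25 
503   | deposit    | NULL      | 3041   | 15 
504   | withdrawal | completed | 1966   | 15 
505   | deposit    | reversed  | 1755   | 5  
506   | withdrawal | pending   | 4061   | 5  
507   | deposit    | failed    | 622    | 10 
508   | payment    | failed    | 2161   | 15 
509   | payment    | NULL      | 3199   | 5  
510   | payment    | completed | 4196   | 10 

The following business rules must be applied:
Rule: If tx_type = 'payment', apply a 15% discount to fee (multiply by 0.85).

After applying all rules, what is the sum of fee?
101.75

Step 1: Records with tx_type = 'payment' have total fee = 55
Step 2: Apply multiplier: 55 × 0.85 = 46.75
Step 3: Other records total: 55
Step 4: Final sum = 46.75 + 55 = 101.75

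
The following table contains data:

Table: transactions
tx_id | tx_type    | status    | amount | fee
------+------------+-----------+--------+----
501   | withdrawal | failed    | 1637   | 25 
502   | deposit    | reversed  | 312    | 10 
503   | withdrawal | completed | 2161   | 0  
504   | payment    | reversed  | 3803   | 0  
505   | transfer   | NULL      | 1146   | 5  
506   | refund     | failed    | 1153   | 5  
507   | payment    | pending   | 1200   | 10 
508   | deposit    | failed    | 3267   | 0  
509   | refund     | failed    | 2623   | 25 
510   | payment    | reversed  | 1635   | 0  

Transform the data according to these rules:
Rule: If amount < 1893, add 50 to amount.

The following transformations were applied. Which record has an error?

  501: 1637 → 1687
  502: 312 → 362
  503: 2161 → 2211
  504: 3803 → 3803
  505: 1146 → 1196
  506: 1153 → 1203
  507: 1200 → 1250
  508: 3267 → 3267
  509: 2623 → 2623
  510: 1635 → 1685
Record 503 has an error. The correct transformed value should be 2161, not 2211.

Step 1: Check each record against the rule
Step 2: Record 503 has amount = 2161
Step 3: Since 2161 >= 1893, the bonus should not have been applied
Step 4: Correct value = 2161, but claimed value = 2211
Conclusion: Record 503 has the error.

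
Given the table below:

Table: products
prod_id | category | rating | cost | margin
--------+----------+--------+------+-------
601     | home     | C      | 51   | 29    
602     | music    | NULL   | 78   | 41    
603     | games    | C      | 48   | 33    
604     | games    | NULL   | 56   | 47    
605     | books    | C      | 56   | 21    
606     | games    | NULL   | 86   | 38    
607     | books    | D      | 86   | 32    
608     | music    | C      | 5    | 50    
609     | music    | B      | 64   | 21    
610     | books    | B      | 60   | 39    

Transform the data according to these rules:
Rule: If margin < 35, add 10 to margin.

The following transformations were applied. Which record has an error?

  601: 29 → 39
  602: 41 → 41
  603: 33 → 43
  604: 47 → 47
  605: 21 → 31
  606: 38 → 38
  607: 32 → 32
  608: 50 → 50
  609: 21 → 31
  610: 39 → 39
Record 607 has an error. The correct transformed value should be 42, not 32.

Step 1: Check each record against the rule
Step 2: Record 607 has margin = 32
Step 3: Since 32 < 35, the bonus should have been applied
Step 4: Correct value = 42, but claimed value = 32
Conclusion: Record 607 has the error.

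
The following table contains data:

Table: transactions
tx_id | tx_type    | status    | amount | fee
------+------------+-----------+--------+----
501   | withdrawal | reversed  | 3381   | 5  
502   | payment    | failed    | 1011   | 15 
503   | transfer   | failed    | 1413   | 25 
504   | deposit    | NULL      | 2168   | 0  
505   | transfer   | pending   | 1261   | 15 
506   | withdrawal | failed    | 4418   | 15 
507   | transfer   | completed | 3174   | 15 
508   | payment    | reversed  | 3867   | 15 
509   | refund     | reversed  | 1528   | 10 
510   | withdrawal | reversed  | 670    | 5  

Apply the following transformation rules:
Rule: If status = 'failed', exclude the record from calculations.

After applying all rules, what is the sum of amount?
16049

Step 1: Identify records where status = 'failed'
Step 2: The excluded records sum to 6842
Step 3: Original total amount = 22891
Step 4: Remaining total = 22891 - 6842 = 16049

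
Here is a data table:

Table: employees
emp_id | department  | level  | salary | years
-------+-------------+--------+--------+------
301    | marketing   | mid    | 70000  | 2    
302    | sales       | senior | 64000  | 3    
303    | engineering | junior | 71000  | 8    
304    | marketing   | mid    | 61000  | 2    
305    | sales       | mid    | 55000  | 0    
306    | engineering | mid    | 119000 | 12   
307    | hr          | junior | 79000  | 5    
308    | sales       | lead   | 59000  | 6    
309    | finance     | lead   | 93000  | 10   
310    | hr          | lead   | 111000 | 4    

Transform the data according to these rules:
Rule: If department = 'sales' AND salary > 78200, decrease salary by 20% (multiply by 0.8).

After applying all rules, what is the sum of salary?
782000

Step 1: Find records where department = 'sales' AND salary > 78200
Step 2: 0 records match, summing to 0
Step 3: After multiplier: 0 × 0.8 = 0.0
Step 4: Unaffected records sum: 782000
Step 5: Final sum = 0.0 + 782000 = 782000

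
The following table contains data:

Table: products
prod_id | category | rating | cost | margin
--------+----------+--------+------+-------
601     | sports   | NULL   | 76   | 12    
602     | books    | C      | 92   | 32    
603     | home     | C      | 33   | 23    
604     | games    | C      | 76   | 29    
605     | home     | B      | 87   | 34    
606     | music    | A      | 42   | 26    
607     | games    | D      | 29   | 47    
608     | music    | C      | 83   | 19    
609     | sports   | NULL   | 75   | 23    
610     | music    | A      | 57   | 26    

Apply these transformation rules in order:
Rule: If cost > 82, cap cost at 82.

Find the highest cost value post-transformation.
82

Step 1: Original maximum cost = 92
Step 2: Apply cap at 82
Step 3: 3 records had cost > 82 and were capped
Step 4: Maximum after transformation = 82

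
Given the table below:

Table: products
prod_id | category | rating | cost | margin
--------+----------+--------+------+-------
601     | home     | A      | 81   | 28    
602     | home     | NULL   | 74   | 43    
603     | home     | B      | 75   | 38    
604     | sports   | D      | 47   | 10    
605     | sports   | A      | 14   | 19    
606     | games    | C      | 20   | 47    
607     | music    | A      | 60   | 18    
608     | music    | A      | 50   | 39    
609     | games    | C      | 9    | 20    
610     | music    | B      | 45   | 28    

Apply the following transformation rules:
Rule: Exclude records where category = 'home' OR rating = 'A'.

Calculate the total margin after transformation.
105

Step 1: Find records where category = 'home' OR rating = 'A'
Step 2: 6 records match, summing to 185
Step 3: Original sum: 290
Step 4: Remaining sum = 290 - 185 = 105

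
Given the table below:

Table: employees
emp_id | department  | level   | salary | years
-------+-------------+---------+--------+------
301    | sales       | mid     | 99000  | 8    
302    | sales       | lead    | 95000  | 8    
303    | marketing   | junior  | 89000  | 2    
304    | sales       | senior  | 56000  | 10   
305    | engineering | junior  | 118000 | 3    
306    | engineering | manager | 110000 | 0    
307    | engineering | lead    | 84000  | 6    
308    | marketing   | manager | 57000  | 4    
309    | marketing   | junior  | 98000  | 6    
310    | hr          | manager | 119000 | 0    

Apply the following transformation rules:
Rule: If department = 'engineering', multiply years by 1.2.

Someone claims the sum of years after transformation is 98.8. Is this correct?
No, the correct result is 48.8.

Step 1: Calculate the correct sum after transformation
Step 2: Apply multiplier 1.2 to records where department = 'engineering'
Step 3: Correct result = 48.8
Step 4: Claimed result = 98.8
Step 5: 48.8 ≠ 98.8
Conclusion: The claimed result is incorrect. The correct answer is 48.8.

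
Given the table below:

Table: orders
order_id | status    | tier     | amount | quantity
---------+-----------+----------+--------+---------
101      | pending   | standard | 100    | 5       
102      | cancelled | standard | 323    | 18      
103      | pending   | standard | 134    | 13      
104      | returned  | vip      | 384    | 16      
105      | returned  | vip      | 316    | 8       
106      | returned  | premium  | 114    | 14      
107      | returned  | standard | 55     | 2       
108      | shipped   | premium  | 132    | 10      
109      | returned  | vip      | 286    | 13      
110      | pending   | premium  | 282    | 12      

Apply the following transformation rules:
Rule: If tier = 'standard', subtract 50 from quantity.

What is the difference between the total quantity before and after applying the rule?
200

Step 1: Original sum of quantity = 111
Step 2: 4 records have tier = 'standard'
Step 3: Each affected record changes by -50
Step 4: Total change = 4 × -50 = -200
Step 5: New sum = 111 + -200 = -89
Step 6: Difference = |-89 - 111| = 200
        (Sum decreased by 200)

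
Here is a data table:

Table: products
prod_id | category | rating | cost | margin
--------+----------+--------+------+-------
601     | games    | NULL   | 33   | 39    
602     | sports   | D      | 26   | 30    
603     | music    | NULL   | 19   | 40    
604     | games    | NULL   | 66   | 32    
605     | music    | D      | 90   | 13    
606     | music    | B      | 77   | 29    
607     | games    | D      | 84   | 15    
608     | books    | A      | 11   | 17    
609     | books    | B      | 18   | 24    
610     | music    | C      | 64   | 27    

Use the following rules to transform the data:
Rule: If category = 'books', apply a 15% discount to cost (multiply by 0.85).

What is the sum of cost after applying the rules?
483.65

Step 1: Records with category = 'books' have total cost = 29
Step 2: Apply multiplier: 29 × 0.85 = 24.65
Step 3: Other records total: 459
Step 4: Final sum = 24.65 + 459 = 483.65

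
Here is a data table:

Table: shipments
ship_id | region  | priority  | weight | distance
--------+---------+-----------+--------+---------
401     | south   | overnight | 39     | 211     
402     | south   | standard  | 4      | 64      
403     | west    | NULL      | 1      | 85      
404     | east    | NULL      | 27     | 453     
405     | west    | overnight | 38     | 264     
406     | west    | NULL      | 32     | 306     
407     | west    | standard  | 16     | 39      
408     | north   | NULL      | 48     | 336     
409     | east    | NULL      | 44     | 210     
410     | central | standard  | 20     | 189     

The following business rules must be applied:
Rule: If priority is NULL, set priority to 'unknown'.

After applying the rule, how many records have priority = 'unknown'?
5

Step 1: Count records where priority IS NULL
Step 2: Found 5 records with NULL priority
Step 3: These records will have priority set to 'unknown'
Step 4: Records already having priority = 'unknown': 0
Step 5: Answer: 5 + 0 = 5 records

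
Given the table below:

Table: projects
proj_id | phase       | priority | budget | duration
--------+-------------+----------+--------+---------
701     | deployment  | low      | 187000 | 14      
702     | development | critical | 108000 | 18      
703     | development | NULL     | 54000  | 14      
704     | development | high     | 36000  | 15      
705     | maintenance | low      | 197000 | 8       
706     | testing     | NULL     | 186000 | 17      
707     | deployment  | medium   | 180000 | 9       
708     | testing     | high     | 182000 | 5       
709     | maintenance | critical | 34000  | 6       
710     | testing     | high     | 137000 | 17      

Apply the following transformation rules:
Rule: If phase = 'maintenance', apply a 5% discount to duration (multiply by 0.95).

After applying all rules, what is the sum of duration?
122.3

Step 1: Records with phase = 'maintenance' have total duration = 14
Step 2: Apply multiplier: 14 × 0.95 = 13.3
Step 3: Other records total: 109
Step 4: Final sum = 13.3 + 109 = 122.3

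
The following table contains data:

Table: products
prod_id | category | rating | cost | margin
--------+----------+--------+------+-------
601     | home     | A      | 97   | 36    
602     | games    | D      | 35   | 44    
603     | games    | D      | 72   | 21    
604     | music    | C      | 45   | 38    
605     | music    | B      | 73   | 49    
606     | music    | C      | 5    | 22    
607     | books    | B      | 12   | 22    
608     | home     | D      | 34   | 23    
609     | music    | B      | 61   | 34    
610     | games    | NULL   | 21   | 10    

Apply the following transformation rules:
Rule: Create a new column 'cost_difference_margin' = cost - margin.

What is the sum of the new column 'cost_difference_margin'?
156

Step 1: For each record, compute cost - margin
Example calculations:
  97 - 36 = 61
  35 - 44 = -9
  72 - 21 = 51
  ...
Step 2: Sum all derived values
Step 3: Total = 156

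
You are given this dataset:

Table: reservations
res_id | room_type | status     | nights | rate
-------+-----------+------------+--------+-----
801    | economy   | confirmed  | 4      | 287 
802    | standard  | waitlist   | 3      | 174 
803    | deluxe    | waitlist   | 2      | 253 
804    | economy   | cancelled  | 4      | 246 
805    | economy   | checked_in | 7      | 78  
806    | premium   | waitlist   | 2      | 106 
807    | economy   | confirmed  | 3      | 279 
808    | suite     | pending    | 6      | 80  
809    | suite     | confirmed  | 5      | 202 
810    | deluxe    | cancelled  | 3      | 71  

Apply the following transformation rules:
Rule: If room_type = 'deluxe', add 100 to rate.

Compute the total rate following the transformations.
1976

Step 1: Count records where room_type = 'deluxe': 2
Step 2: Total bonus added: 2 × 100 = 200
Step 3: Original sum of rate: 1776
Step 4: Final sum = 1776 + 200 = 1976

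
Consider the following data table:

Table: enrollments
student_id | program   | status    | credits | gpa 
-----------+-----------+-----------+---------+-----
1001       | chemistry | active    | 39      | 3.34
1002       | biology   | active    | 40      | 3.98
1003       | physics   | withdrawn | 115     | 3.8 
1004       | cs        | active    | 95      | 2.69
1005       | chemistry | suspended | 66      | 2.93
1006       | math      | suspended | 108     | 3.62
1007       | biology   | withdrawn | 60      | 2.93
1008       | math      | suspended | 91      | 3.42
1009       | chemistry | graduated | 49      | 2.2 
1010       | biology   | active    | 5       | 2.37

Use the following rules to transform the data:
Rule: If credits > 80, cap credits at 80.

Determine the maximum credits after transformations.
80

Step 1: Original maximum credits = 115
Step 2: Apply cap at 80
Step 3: 4 records had credits > 80 and were capped
Step 4: Maximum after transformation = 80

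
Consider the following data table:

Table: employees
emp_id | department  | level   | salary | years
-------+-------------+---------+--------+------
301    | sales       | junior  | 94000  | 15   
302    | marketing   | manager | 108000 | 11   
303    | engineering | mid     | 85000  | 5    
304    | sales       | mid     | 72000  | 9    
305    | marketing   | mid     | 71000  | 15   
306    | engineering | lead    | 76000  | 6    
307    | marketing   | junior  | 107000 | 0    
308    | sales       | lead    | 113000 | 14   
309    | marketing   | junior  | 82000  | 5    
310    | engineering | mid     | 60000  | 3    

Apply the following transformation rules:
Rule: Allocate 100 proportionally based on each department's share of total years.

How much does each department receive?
engineering: 16.87, marketing: 37.35, sales: 45.78

Step 1: Calculate total years = 83
Step 2: Calculate each department's proportion:
  engineering: 14/83 = 16.87% → 16.87
  marketing: 31/83 = 37.35% → 37.35
  sales: 38/83 = 45.78% → 45.78
Step 3: Verify: sum of allocations ≈ 100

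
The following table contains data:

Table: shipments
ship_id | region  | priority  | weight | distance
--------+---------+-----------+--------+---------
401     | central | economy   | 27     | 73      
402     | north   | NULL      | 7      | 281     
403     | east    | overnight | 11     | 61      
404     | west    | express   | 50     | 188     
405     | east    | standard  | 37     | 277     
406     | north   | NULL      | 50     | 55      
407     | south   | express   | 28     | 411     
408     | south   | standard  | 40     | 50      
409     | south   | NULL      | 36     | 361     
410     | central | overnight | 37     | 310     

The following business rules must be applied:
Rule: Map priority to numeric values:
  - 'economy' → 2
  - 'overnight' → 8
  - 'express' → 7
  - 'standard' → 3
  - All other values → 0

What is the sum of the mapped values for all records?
38

Step 1: Apply mapping to each record
Step 2: Count by status:
  'economy': 1 records × 2 = 2
  'overnight': 2 records × 8 = 16
  'express': 2 records × 7 = 14
  'standard': 2 records × 3 = 6
Step 3: Sum all mapped values = 38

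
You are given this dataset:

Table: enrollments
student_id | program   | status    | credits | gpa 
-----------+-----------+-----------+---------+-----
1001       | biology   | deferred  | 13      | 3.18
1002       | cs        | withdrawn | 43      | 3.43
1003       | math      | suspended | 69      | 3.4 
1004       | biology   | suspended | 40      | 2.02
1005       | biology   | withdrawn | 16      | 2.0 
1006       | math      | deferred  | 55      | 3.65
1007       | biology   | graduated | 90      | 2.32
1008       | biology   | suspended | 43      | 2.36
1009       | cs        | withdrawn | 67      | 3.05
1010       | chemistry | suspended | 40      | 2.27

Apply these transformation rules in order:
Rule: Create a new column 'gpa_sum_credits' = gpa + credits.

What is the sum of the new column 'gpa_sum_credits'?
503.68

Step 1: For each record, compute gpa + credits
Example calculations:
  3.18 + 13 = 16.18
  3.43 + 43 = 46.43
  3.4 + 69 = 72.4
  ...
Step 2: Sum all derived values
Step 3: Total = 503.68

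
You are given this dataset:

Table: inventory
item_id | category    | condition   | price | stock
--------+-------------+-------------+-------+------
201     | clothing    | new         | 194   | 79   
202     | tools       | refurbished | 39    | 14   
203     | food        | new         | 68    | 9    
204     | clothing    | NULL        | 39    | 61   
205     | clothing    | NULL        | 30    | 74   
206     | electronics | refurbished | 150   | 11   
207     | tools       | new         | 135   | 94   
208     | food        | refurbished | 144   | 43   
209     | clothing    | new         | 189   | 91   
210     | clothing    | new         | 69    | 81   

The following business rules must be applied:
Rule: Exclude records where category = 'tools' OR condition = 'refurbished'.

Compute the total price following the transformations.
589

Step 1: Find records where category = 'tools' OR condition = 'refurbished'
Step 2: 4 records match, summing to 468
Step 3: Original sum: 1057
Step 4: Remaining sum = 1057 - 468 = 589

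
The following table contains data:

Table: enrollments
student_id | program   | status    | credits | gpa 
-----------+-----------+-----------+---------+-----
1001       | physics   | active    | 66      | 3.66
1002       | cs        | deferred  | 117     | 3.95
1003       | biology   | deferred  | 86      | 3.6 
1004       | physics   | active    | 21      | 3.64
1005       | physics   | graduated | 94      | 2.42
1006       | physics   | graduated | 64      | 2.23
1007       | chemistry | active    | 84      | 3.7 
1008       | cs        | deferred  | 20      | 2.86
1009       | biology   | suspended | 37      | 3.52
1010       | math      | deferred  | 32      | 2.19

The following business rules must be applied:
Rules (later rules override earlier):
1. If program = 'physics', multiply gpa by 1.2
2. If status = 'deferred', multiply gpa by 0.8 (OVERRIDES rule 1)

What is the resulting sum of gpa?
31.64

Step 1: Rule 2 takes priority for records with status = 'deferred'
  - 4 records: 12.6 × 0.8 = 10.08
Step 2: Rule 1 applies to remaining records with program = 'physics'
  - 4 records: 11.95 × 1.2 = 14.34
Step 3: Other records unchanged: 7.22
Step 4: Final sum = 10.08 + 14.34 + 7.22 = 31.64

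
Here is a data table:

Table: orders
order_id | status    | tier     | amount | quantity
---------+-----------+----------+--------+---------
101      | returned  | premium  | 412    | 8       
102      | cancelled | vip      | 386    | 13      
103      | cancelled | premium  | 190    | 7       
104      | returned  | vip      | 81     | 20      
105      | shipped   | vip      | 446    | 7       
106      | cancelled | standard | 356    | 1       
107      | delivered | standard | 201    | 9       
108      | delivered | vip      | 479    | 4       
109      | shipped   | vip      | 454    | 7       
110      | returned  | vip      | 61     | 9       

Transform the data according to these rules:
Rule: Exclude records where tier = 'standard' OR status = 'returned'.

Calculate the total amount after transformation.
1955

Step 1: Find records where tier = 'standard' OR status = 'returned'
Step 2: 5 records match, summing to 1111
Step 3: Original sum: 3066
Step 4: Remaining sum = 3066 - 1111 = 1955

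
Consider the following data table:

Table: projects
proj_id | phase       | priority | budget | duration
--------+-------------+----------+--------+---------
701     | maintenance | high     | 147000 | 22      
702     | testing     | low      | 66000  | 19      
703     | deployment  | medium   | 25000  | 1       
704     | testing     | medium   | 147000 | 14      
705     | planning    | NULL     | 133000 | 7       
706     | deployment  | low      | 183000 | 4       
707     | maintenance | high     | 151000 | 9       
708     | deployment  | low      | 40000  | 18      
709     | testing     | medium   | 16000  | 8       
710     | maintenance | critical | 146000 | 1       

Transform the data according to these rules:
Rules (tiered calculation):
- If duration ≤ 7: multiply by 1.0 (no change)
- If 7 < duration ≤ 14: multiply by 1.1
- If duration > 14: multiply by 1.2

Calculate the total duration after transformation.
117.9

Step 1: Tier 1 (duration ≤ 7): 4 records, sum = 13 × 1.0 = 13.0
Step 2: Tier 2 (7 < duration ≤ 14): 3 records, sum = 31 × 1.1 = 34.1
Step 3: Tier 3 (duration > 14): 3 records, sum = 59 × 1.2 = 70.8
Step 4: Final sum = 13.0 + 34.1 + 70.8 = 117.9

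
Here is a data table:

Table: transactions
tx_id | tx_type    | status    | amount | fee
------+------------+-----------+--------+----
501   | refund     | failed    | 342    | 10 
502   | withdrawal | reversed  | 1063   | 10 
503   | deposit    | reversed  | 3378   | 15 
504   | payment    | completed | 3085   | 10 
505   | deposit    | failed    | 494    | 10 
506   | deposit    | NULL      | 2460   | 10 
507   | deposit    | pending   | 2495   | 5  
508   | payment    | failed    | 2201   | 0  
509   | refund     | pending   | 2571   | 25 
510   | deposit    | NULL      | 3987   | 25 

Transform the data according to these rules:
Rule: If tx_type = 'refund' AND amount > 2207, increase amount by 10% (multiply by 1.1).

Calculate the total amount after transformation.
22333.1

Step 1: Find records where tx_type = 'refund' AND amount > 2207
Step 2: 1 records match, summing to 2571
Step 3: After multiplier: 2571 × 1.1 = 2828.1
Step 4: Unaffected records sum: 19505
Step 5: Final sum = 2828.1 + 19505 = 22333.1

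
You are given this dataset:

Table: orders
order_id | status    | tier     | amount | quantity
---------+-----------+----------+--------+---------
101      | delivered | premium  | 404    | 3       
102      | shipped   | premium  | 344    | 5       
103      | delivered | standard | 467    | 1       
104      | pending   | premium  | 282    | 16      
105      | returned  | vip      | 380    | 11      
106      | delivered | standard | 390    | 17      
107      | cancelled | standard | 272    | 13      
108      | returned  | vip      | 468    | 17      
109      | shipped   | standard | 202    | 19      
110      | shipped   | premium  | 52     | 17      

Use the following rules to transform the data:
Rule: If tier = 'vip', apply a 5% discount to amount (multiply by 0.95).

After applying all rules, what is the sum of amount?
3218.6

Step 1: Records with tier = 'vip' have total amount = 848
Step 2: Apply multiplier: 848 × 0.95 = 805.6
Step 3: Other records total: 2413
Step 4: Final sum = 805.6 + 2413 = 3218.6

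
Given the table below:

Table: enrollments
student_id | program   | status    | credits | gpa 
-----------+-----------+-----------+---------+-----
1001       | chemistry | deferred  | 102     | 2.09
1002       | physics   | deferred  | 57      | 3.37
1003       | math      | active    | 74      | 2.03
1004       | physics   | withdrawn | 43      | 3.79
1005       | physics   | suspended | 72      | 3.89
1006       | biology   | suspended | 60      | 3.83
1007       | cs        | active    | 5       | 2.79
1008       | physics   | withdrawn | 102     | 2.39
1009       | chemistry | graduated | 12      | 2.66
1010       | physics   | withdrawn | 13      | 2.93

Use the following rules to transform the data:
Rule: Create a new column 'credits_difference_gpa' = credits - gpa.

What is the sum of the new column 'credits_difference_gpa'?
510.23

Step 1: For each record, compute credits - gpa
Example calculations:
  102 - 2.09 = 99.91
  57 - 3.37 = 53.63
  74 - 2.03 = 71.97
  ...
Step 2: Sum all derived values
Step 3: Total = 510.23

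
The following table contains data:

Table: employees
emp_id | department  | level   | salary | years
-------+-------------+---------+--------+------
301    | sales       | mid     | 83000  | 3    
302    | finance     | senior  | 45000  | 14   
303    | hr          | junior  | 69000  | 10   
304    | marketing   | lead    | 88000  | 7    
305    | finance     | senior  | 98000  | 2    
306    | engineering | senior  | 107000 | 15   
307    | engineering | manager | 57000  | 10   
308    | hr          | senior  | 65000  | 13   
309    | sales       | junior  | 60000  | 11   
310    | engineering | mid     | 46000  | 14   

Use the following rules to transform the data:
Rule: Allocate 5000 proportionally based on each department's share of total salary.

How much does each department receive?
engineering: 1462.4, finance: 995.82, hr: 933.15, marketing: 612.81, sales: 995.82

Step 1: Calculate total salary = 718000
Step 2: Calculate each department's proportion:
  engineering: 210000/718000 = 29.25% → 1462.4
  finance: 143000/718000 = 19.92% → 995.82
  hr: 134000/718000 = 18.66% → 933.15
  marketing: 88000/718000 = 12.26% → 612.81
  sales: 143000/718000 = 19.92% → 995.82
Step 3: Verify: sum of allocations ≈ 5000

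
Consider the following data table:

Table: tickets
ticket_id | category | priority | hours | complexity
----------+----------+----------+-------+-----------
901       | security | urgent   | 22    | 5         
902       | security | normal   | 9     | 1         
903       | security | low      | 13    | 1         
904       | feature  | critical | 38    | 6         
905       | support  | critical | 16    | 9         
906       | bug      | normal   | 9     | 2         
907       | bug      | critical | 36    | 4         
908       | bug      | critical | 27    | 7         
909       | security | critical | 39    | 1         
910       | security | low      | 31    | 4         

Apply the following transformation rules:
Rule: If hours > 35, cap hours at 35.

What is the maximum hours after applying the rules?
35

Step 1: Original maximum hours = 39
Step 2: Apply cap at 35
Step 3: 3 records had hours > 35 and were capped
Step 4: Maximum after transformation = 35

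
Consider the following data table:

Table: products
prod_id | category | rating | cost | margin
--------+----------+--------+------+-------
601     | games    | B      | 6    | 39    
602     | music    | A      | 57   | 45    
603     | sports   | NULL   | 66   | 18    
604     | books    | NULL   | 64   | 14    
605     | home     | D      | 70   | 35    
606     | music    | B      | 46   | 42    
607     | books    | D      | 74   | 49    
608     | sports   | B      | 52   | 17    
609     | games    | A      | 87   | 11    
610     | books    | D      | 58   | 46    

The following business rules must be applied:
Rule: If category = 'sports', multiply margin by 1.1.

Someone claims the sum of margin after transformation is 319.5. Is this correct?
Yes, the result is correct.

Step 1: Calculate the correct sum after transformation
Step 2: Apply multiplier 1.1 to records where category = 'sports'
Step 3: Correct result = 319.5
Step 4: Claimed result = 319.5
Step 5: 319.5 = 319.5 ✓
Conclusion: The claimed result is correct.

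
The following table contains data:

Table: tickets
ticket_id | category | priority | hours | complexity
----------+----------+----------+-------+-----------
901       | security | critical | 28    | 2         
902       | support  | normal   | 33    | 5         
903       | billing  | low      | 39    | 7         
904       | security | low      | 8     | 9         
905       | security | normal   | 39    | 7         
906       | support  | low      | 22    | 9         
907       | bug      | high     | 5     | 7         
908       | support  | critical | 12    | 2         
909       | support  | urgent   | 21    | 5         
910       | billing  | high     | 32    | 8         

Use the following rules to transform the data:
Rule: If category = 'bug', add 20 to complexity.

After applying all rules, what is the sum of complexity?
81

Step 1: Count records where category = 'bug': 1
Step 2: Total bonus added: 1 × 20 = 20
Step 3: Original sum of complexity: 61
Step 4: Final sum = 61 + 20 = 81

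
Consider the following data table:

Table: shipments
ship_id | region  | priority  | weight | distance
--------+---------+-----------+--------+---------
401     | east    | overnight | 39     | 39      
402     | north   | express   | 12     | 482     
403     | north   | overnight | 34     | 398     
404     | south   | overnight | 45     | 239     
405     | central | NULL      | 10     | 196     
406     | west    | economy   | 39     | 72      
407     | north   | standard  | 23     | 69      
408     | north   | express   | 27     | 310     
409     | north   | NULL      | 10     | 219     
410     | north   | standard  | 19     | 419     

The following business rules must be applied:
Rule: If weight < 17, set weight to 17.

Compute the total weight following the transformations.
277

Step 1: 3 records have weight < 17
Step 2: These records originally summed to 32
Step 3: After setting to minimum: 3 × 17 = 51
Step 4: Unaffected records sum: 226
Step 5: Final sum = 51 + 226 = 277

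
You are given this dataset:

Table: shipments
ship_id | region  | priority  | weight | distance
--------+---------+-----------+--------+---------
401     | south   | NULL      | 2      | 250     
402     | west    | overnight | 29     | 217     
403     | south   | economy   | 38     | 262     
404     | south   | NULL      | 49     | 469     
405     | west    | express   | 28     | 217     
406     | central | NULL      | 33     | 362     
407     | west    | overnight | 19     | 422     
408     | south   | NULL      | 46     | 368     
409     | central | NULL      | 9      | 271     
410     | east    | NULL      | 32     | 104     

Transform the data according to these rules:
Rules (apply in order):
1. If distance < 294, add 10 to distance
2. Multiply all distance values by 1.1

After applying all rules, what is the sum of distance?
3302.2

Step 1: Apply Rule 1 - Add 10 to records with distance < 294
  - 6 records affected: 1321 + (6 × 10) = 1381
  - Unaffected records: 1621
  - Sum after Rule 1: 3002
Step 2: Apply Rule 2 - Multiply all by 1.1
  - 3002 × 1.1 = 3302.2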